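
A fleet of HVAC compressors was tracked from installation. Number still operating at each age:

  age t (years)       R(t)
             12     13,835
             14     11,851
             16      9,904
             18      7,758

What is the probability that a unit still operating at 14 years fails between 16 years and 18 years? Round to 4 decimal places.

This is the probability of reaching 16 but not 18, conditional on being operational at 14: (R(16) − R(18)) / R(14).
= (9,904 − 7,758) / 11,851 = 2,146 / 11,851 = 0.181082.

0.1811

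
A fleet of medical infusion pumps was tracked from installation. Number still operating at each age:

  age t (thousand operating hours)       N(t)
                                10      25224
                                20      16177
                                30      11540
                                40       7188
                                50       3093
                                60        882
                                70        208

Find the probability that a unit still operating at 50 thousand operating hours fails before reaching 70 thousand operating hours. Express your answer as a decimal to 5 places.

P(fail before 70 | operational at 50) = 1 − N(70)/N(50) = 1 − 208/3093 = (2885)/3093 = 0.932751.

0.93275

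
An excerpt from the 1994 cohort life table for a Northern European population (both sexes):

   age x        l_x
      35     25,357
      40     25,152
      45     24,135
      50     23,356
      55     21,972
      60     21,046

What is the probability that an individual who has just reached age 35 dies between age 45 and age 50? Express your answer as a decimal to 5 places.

0.03072

We want 10|5q35 = (l_45 − l_50)/l_35.
This is the probability of reaching 45 but not 50, conditional on being alive at 35: (l_45 − l_50) / l_35.
= (24,135 − 23,356) / 25,357 = 779 / 25,357 = 0.030721.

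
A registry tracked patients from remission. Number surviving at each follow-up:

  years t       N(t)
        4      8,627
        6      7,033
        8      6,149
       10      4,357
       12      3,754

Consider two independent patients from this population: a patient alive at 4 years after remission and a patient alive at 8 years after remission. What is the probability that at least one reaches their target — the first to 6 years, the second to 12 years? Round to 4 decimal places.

0.9280

p₁ = N(6)/N(4) = 7,033/8,627 = 0.815231; p₂ = N(12)/N(8) = 3,754/6,149 = 0.610506.
P(at least one) = 1 − (1−p₁)(1−p₂) = 1 − 0.184769 × 0.389494 = 0.928034.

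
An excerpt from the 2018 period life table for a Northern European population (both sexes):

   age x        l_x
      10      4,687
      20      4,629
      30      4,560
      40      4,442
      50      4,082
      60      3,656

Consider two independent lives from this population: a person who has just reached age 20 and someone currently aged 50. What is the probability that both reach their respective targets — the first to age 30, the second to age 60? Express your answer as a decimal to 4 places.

0.8823

p₁ = l_30/l_20 = 4,560/4,629 = 0.985094; p₂ = l_60/l_50 = 3,656/4,082 = 0.895639.
P(both) = p₁ × p₂ = 0.985094 × 0.895639 = 0.882289.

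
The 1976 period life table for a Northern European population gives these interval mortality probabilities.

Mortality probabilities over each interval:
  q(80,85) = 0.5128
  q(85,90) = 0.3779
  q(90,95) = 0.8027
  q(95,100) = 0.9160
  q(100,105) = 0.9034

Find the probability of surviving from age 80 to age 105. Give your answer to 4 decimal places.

The overall survival probability is (1 − 0.5128) × (1 − 0.3779) × (1 − 0.8027) × (1 − 0.9160) × (1 − 0.9034).
= 0.4872 × 0.6221 × 0.1973 × 0.0840 × 0.0966 = 0.000485.

0.0005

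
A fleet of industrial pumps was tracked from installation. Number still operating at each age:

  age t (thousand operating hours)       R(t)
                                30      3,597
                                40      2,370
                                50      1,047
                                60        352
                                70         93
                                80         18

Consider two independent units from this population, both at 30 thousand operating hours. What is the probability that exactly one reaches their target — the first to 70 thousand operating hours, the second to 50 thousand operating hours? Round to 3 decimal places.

0.302

p₁ = R(70)/R(30) = 93/3,597 = 0.025855; p₂ = R(50)/R(30) = 1,047/3,597 = 0.291076.
P(exactly one) = p₁(1−p₂) + (1−p₁)p₂ = 0.018329 + 0.283550 = 0.301879.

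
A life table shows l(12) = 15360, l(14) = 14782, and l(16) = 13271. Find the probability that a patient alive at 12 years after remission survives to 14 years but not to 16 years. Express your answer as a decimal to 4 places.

0.0984

This is the probability of reaching 14 but not 16, conditional on being alive at 12: (l(14) − l(16)) / l(12).
= (14782 − 13271) / 15360 = 1511 / 15360 = 0.098372.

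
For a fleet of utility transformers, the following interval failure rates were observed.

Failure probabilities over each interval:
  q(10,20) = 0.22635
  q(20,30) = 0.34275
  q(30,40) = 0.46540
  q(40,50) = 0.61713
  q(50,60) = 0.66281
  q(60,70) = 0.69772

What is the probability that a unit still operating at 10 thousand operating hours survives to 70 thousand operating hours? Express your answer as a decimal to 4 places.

The overall survival probability is (1 − 0.22635) × (1 − 0.34275) × (1 − 0.46540) × (1 − 0.61713) × (1 − 0.66281) × (1 − 0.69772).
= 0.77365 × 0.65725 × 0.53460 × 0.38287 × 0.33719 × 0.30228 = 0.010608.

0.0106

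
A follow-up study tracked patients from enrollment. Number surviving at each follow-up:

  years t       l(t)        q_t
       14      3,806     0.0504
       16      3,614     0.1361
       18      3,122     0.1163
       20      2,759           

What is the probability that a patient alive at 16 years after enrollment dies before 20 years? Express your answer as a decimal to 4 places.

0.2366

P(die before 20 | alive at 16) = 1 − l(20)/l(16) = 1 − 2,759/3,614 = (855)/3,614 = 0.236580.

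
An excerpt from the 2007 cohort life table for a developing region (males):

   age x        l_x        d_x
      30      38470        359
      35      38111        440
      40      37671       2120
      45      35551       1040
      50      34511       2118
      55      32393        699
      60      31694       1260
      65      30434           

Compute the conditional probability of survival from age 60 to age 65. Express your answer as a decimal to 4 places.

We want 5p60 = l_65/l_60.
The conditional survival probability is l_65/l_60 = 30434/31694 = 0.960245.

0.9602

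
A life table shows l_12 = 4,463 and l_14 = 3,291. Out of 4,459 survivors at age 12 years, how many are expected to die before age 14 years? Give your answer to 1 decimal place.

1170.9

The relevant probability is 1 − 3,291/4,463 = 0.262604.
Expected number = 4,459 × 0.262604 = 1170.9.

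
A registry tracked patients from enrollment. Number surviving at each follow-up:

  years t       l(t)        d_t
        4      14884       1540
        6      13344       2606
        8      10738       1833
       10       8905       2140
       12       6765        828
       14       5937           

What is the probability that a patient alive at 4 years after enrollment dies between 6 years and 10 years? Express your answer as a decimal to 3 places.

This is the probability of reaching 6 but not 10, conditional on being alive at 4: (l(6) − l(10)) / l(4).
= (13344 − 8905) / 14884 = 4439 / 14884 = 0.298240.

0.298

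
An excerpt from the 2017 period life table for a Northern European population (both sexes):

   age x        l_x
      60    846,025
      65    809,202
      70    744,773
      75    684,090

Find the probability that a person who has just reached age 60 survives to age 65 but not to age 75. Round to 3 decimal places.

We want 5|10q60 = (l_65 − l_75)/l_60.
This is the probability of reaching 65 but not 75, conditional on being alive at 60: (l_65 − l_75) / l_60.
= (809,202 − 684,090) / 846,025 = 125,112 / 846,025 = 0.147882.

0.148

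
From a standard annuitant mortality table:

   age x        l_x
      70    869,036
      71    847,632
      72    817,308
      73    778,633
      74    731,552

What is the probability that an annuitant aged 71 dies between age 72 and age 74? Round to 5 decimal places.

0.10117

We want 1|2q71 = (l_72 − l_74)/l_71.
This is the probability of reaching 72 but not 74, conditional on being alive at 71: (l_72 − l_74) / l_71.
= (817,308 − 731,552) / 847,632 = 85,756 / 847,632 = 0.101171.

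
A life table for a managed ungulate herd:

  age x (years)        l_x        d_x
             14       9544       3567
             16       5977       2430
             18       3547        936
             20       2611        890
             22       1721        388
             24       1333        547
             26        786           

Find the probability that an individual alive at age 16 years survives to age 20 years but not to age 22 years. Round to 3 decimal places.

This is the probability of reaching 20 but not 22, conditional on being alive at 16: (l_20 − l_22) / l_16.
= (2611 − 1721) / 5977 = 890 / 5977 = 0.148904.

0.149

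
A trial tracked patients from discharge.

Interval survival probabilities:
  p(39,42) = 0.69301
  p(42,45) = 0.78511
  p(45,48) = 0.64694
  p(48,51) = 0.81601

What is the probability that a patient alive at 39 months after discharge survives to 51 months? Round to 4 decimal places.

P(survive 39→51) = 0.69301 × 0.78511 × 0.64694 × 0.81601.
= 0.287230.

0.2872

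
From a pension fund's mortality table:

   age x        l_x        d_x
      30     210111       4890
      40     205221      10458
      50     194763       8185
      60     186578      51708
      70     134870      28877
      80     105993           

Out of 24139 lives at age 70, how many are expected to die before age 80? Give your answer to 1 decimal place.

5168.4

The relevant probability is 1 − 105993/134870 = 0.214110.
Expected number = 24139 × 0.214110 = 5168.4.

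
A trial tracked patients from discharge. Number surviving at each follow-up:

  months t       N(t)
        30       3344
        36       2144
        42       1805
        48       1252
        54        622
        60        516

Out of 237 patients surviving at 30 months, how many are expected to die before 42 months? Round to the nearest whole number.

109

The relevant probability is 1 − 1805/3344 = 0.460227.
Expected number = 237 × 0.460227 = 109.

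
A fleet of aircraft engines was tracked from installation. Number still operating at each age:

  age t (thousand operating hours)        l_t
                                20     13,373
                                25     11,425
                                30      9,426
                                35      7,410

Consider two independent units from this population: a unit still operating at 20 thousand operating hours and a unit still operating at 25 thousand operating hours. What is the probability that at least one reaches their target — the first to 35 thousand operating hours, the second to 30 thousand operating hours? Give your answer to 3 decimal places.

0.922

p₁ = l_35/l_20 = 7,410/13,373 = 0.554102; p₂ = l_30/l_25 = 9,426/11,425 = 0.825033.
P(at least one) = 1 − (1−p₁)(1−p₂) = 1 − 0.445898 × 0.174967 = 0.921983.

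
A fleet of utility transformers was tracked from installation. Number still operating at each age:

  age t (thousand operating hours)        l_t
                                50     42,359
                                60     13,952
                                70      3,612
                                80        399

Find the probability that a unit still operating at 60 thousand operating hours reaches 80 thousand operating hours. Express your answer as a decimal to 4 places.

The conditional survival probability is l_80/l_60 = 399/13,952 = 0.028598.

0.0286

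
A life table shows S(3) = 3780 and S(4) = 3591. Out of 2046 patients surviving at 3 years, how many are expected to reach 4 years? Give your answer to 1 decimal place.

The relevant probability is 3591/3780 = 0.950000.
Expected number = 2046 × 0.950000 = 1943.7.

1943.7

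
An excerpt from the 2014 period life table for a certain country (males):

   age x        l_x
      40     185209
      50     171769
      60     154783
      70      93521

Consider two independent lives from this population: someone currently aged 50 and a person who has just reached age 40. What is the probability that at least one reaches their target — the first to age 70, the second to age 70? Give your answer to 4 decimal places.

p₁ = l_70/l_50 = 93521/171769 = 0.544458; p₂ = l_70/l_40 = 93521/185209 = 0.504948.
P(at least one) = 1 − (1−p₁)(1−p₂) = 1 − 0.455542 × 0.495052 = 0.774483.

0.7745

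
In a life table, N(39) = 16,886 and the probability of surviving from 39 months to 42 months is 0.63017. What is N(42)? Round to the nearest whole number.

10641

N(42) = N(39) × p = 16,886 × 0.63017 = 10641.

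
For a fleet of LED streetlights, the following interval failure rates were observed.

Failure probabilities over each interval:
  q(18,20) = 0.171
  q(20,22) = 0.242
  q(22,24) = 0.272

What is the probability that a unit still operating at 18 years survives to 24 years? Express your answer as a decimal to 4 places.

The overall survival probability is (1 − 0.171) × (1 − 0.242) × (1 − 0.272).
= 0.829 × 0.758 × 0.728 = 0.457462.

0.4575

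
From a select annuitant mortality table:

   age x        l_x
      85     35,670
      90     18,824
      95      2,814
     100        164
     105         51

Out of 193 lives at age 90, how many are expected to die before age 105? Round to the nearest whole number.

192

The relevant probability is 1 − 51/18,824 = 0.997291.
Expected number = 193 × 0.997291 = 192.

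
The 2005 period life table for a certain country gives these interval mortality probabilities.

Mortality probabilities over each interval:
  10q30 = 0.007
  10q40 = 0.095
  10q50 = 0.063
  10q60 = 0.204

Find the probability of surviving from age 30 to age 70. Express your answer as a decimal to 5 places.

0.67027

40p30 = (1 − 0.007) × (1 − 0.095) × (1 − 0.063) × (1 − 0.204).
= 0.993 × 0.905 × 0.937 × 0.796 = 0.670271.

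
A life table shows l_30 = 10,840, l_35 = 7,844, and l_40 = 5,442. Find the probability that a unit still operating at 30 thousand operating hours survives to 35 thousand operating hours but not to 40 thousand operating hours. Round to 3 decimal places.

0.222

This is the probability of reaching 35 but not 40, conditional on being operational at 30: (l_35 − l_40) / l_30.
= (7,844 − 5,442) / 10,840 = 2,402 / 10,840 = 0.221587.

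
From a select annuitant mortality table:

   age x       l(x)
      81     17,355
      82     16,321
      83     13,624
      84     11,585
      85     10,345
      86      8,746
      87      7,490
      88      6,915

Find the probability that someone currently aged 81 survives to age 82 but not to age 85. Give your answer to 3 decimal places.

This is the probability of reaching 82 but not 85, conditional on being alive at 81: (l(82) − l(85)) / l(81).
= (16,321 − 10,345) / 17,355 = 5,976 / 17,355 = 0.344339.

0.344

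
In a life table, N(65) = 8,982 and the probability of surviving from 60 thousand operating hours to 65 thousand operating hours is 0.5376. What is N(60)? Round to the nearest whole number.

N(60) = N(65) / p = 8,982 / 0.5376 = 16708.

16708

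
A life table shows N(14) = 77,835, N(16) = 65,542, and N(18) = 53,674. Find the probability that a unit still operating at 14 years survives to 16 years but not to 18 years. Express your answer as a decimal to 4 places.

This is the probability of reaching 16 but not 18, conditional on being operational at 14: (N(16) − N(18)) / N(14).
= (65,542 − 53,674) / 77,835 = 11,868 / 77,835 = 0.152476.

0.1525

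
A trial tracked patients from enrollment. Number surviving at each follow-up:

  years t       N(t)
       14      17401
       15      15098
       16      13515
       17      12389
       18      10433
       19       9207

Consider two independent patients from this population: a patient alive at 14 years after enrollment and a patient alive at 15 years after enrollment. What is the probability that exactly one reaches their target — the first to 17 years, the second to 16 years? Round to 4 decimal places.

0.3325

p₁ = N(17)/N(14) = 12389/17401 = 0.711971; p₂ = N(16)/N(15) = 13515/15098 = 0.895152.
P(exactly one) = p₁(1−p₂) + (1−p₁)p₂ = 0.074649 + 0.257830 = 0.332478.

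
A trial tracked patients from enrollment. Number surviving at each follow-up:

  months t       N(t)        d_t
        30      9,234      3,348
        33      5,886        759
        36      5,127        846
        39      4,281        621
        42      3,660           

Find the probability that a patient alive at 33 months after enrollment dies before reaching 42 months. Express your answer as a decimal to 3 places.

P(die before 42 | alive at 33) = 1 − N(42)/N(33) = 1 − 3,660/5,886 = (2,226)/5,886 = 0.378186.

0.378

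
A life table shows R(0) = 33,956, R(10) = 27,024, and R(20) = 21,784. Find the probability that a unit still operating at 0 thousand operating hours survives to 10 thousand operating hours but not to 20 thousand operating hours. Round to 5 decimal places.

This is the probability of reaching 10 but not 20, conditional on being operational at 0: (R(10) − R(20)) / R(0).
= (27,024 − 21,784) / 33,956 = 5,240 / 33,956 = 0.154317.

0.15432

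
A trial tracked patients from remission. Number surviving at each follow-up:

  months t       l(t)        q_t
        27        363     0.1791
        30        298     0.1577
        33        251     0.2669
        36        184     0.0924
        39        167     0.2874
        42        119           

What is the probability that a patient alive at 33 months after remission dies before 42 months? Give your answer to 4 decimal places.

P(die before 42 | alive at 33) = 1 − l(42)/l(33) = 1 − 119/251 = (132)/251 = 0.525896.

0.5259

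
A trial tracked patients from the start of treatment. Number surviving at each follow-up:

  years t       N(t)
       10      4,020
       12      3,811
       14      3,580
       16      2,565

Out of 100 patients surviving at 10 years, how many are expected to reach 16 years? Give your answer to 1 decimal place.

63.8

The relevant probability is 2,565/4,020 = 0.638060.
Expected number = 100 × 0.638060 = 63.8.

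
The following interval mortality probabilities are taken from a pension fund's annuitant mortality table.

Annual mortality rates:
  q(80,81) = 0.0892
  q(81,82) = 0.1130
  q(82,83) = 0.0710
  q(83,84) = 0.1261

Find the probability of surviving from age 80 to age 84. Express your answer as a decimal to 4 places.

0.6559

P(survive 80→84) = (1 − 0.0892) × (1 − 0.1130) × (1 − 0.0710) × (1 − 0.1261).
= 0.9108 × 0.8870 × 0.9290 × 0.8739 = 0.655880.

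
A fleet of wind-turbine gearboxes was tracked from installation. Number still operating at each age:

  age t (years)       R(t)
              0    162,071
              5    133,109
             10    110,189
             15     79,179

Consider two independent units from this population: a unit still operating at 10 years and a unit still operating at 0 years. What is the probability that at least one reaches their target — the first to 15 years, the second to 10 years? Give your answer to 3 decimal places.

0.910

p₁ = R(15)/R(10) = 79,179/110,189 = 0.718574; p₂ = R(10)/R(0) = 110,189/162,071 = 0.679881.
P(at least one) = 1 − (1−p₁)(1−p₂) = 1 − 0.281426 × 0.320119 = 0.909910.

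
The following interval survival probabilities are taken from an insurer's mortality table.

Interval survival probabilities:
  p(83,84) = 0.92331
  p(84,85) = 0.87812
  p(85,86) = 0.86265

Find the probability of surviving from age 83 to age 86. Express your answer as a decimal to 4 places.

0.6994

Survival from 83 to 86 is the product of surviving each interval: 0.92331 × 0.87812 × 0.86265.
= 0.699417.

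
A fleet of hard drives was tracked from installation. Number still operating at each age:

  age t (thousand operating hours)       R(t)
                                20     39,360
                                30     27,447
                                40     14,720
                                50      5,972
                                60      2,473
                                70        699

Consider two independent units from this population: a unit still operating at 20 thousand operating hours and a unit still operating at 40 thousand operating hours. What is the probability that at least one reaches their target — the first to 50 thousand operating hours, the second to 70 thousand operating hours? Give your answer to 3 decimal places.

0.192

p₁ = R(50)/R(20) = 5,972/39,360 = 0.151728; p₂ = R(70)/R(40) = 699/14,720 = 0.047486.
P(at least one) = 1 − (1−p₁)(1−p₂) = 1 − 0.848272 × 0.952514 = 0.192009.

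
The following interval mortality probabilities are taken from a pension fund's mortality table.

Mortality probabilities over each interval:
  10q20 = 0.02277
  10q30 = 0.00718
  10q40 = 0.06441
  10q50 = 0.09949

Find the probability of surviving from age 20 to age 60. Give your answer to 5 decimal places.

The overall survival probability is (1 − 0.02277) × (1 − 0.00718) × (1 − 0.06441) × (1 − 0.09949).
= 0.97723 × 0.99282 × 0.93559 × 0.90051 = 0.817413.

0.81741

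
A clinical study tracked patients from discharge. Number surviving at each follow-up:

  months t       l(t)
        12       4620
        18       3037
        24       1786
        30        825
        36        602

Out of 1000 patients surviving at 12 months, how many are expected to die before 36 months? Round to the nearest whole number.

870

The relevant probability is 1 − 602/4620 = 0.869697.
Expected number = 1000 × 0.869697 = 870.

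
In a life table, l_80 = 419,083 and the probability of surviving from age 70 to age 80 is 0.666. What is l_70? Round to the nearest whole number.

629254

l_70 = l_80 / p = 419,083 / 0.666 = 629254.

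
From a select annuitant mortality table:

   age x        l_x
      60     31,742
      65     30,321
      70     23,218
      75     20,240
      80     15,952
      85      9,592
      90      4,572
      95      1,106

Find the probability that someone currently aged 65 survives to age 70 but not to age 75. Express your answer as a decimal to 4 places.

We want 5|5q65 = (l_70 − l_75)/l_65.
This is the probability of reaching 70 but not 75, conditional on being alive at 65: (l_70 − l_75) / l_65.
= (23,218 − 20,240) / 30,321 = 2,978 / 30,321 = 0.098216.

0.0982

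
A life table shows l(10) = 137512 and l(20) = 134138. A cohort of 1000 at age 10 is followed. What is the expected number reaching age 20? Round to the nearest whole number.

975

The relevant probability is 134138/137512 = 0.975464.
Expected number = 1000 × 0.975464 = 975.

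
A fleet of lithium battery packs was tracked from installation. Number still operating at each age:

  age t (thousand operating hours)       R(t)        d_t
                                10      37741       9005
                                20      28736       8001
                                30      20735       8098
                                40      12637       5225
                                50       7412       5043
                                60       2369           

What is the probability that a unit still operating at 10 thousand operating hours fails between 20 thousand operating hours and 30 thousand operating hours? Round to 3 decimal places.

This is the probability of reaching 20 but not 30, conditional on being operational at 10: (R(20) − R(30)) / R(10).
= (28736 − 20735) / 37741 = 8001 / 37741 = 0.211998.

0.212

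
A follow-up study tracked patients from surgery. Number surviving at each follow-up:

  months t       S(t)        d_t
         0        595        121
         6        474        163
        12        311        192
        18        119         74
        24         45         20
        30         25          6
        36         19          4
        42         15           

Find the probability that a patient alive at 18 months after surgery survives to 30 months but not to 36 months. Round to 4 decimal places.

This is the probability of reaching 30 but not 36, conditional on being alive at 18: (S(30) − S(36)) / S(18).
= (25 − 19) / 119 = 6 / 119 = 0.050420.

0.0504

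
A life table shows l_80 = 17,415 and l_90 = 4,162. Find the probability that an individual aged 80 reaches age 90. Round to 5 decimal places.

0.23899

The conditional survival probability is l_90/l_80 = 4,162/17,415 = 0.238989.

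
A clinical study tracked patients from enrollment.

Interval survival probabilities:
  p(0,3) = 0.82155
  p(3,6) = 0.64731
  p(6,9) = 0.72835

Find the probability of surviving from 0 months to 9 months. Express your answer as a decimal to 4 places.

0.3873

P(survive 0→9) = 0.82155 × 0.64731 × 0.72835.
= 0.387335.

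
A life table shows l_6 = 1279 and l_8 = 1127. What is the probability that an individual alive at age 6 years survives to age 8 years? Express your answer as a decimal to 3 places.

0.881

The conditional survival probability is l_8/l_6 = 1127/1279 = 0.881157.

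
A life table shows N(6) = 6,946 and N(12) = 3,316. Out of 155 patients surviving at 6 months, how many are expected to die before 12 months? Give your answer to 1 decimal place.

81.0

The relevant probability is 1 − 3,316/6,946 = 0.522603.
Expected number = 155 × 0.522603 = 81.0.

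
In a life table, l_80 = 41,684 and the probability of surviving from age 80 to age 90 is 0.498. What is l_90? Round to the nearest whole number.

l_90 = l_80 × p = 41,684 × 0.498 = 20759.

20759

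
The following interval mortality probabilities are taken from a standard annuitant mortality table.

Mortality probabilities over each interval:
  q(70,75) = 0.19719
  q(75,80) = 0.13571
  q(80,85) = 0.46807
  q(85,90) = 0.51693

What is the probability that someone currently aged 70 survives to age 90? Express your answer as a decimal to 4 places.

0.1783

P(survive 70→90) = (1 − 0.19719) × (1 − 0.13571) × (1 − 0.46807) × (1 − 0.51693).
= 0.80281 × 0.86429 × 0.53193 × 0.48307 = 0.178294.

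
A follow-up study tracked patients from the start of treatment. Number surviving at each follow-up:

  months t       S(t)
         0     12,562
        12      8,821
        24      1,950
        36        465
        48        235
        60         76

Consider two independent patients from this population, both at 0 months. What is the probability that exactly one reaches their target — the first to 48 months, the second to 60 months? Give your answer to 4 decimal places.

p₁ = S(48)/S(0) = 235/12,562 = 0.018707; p₂ = S(60)/S(0) = 76/12,562 = 0.006050.
P(exactly one) = p₁(1−p₂) + (1−p₁)p₂ = 0.018594 + 0.005937 = 0.024531.

0.0245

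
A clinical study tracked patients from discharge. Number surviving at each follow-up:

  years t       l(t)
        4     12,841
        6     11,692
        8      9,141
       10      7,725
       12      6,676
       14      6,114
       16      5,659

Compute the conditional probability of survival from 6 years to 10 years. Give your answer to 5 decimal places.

The conditional survival probability is l(10)/l(6) = 7,725/11,692 = 0.660708.

0.66071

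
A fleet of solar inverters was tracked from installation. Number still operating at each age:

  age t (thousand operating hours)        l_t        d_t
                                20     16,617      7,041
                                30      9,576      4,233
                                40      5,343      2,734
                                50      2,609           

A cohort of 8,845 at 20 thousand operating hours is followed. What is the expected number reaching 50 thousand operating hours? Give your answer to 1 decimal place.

The relevant probability is 2,609/16,617 = 0.157008.
Expected number = 8,845 × 0.157008 = 1388.7.

1388.7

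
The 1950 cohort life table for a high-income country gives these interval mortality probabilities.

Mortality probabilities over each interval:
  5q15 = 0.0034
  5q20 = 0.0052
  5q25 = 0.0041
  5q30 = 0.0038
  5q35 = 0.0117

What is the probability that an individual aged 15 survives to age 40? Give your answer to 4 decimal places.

Survival from 15 to 40 is the product of surviving each interval: (1 − 0.0034) × (1 − 0.0052) × (1 − 0.0041) × (1 − 0.0038) × (1 − 0.0117).
= 0.9966 × 0.9948 × 0.9959 × 0.9962 × 0.9883 = 0.972093.

0.9721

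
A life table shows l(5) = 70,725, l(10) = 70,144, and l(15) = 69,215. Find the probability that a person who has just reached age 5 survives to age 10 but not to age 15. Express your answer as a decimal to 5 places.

This is the probability of reaching 10 but not 15, conditional on being alive at 5: (l(10) − l(15)) / l(5).
= (70,144 − 69,215) / 70,725 = 929 / 70,725 = 0.013135.

0.01314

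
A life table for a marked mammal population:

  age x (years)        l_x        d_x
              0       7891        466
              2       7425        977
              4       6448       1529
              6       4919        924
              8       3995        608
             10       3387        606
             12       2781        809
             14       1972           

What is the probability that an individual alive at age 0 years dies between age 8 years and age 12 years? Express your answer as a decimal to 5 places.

0.15385

This is the probability of reaching 8 but not 12, conditional on being alive at 0: (l_8 − l_12) / l_0.
= (3995 − 2781) / 7891 = 1214 / 7891 = 0.153846.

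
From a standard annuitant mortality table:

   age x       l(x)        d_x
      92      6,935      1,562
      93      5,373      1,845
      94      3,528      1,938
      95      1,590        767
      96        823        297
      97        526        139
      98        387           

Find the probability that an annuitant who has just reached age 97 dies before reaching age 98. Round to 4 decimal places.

0.2643

P(die before 98 | alive at 97) = 1 − l(98)/l(97) = 1 − 387/526 = (139)/526 = 0.264259.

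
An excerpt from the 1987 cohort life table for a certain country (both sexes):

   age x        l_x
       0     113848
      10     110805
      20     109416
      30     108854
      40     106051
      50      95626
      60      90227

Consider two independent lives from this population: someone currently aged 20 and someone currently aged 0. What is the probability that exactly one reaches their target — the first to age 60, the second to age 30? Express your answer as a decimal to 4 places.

p₁ = l_60/l_20 = 90227/109416 = 0.824623; p₂ = l_30/l_0 = 108854/113848 = 0.956134.
P(exactly one) = p₁(1−p₂) + (1−p₁)p₂ = 0.036173 + 0.167684 = 0.203857.

0.2039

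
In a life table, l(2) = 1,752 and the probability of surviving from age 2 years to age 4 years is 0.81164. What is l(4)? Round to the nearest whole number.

1422

l(4) = l(2) × p = 1,752 × 0.81164 = 1422.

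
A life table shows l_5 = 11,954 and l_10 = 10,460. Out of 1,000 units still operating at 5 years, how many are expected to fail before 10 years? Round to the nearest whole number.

125

The relevant probability is 1 − 10,460/11,954 = 0.124979.
Expected number = 1,000 × 0.124979 = 125.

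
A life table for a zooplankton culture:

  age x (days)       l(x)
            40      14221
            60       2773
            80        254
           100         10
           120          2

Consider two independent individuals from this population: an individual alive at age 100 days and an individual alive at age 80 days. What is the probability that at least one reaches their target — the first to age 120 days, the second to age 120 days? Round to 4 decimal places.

0.2063

p₁ = l(120)/l(100) = 2/10 = 0.200000; p₂ = l(120)/l(80) = 2/254 = 0.007874.
P(at least one) = 1 − (1−p₁)(1−p₂) = 1 − 0.800000 × 0.992126 = 0.206299.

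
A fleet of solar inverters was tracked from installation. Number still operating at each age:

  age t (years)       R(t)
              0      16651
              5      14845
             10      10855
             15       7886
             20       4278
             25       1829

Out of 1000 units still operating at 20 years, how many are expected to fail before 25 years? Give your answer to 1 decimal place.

572.5

The relevant probability is 1 − 1829/4278 = 0.572464.
Expected number = 1000 × 0.572464 = 572.5.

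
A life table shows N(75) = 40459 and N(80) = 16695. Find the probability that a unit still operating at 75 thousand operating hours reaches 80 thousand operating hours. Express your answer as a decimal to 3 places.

The conditional survival probability is N(80)/N(75) = 16695/40459 = 0.412640.

0.413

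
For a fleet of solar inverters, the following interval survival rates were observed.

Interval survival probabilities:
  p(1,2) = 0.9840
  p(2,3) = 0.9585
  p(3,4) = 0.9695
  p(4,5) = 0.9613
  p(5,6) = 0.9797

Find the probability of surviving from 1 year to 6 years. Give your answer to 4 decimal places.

0.8612

Chaining the interval survival probabilities: 0.9840 × 0.9585 × 0.9695 × 0.9613 × 0.9797.
= 0.861166.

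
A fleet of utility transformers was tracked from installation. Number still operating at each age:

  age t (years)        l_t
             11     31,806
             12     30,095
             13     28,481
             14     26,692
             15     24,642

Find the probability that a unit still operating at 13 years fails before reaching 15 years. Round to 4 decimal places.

P(fail before 15 | operational at 13) = 1 − l_15/l_13 = 1 − 24,642/28,481 = (3,839)/28,481 = 0.134792.

0.1348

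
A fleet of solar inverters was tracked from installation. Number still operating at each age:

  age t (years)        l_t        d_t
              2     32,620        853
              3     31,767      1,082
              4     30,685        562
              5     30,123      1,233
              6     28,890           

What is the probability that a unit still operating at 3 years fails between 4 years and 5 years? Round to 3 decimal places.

This is the probability of reaching 4 but not 5, conditional on being operational at 3: (l_4 − l_5) / l_3.
= (30,685 − 30,123) / 31,767 = 562 / 31,767 = 0.017691.

0.018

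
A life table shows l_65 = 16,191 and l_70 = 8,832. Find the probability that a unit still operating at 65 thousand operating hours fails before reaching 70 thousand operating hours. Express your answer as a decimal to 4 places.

0.4545

P(fail before 70 | operational at 65) = 1 − l_70/l_65 = 1 − 8,832/16,191 = (7,359)/16,191 = 0.454512.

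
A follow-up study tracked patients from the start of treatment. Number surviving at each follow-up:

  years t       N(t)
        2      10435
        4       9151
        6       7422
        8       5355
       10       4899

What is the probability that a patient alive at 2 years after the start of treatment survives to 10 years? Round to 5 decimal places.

0.46948

The conditional survival probability is N(10)/N(2) = 4899/10435 = 0.469478.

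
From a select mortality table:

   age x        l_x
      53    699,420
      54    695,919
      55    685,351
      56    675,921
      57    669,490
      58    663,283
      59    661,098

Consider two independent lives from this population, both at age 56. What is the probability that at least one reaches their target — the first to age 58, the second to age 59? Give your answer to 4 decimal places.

p₁ = l_58/l_56 = 663,283/675,921 = 0.981303; p₂ = l_59/l_56 = 661,098/675,921 = 0.978070.
P(at least one) = 1 − (1−p₁)(1−p₂) = 1 − 0.018697 × 0.021930 = 0.999590.

0.9996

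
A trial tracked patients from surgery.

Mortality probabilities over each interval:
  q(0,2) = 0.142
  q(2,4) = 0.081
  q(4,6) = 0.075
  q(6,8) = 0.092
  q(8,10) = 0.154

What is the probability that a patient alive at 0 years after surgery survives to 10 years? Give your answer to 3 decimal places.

0.560

P(survive 0→10) = (1 − 0.142) × (1 − 0.081) × (1 − 0.075) × (1 − 0.092) × (1 − 0.154).
= 0.858 × 0.919 × 0.925 × 0.908 × 0.846 = 0.560274.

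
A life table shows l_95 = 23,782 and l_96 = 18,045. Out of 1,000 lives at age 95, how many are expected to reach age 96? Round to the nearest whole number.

The relevant probability is 18,045/23,782 = 0.758767.
Expected number = 1,000 × 0.758767 = 759.

759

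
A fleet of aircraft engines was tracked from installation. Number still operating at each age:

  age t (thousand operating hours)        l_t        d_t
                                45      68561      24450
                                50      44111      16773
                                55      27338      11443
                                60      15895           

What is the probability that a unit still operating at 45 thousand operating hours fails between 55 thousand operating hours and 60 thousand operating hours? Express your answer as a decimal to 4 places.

This is the probability of reaching 55 but not 60, conditional on being operational at 45: (l_55 − l_60) / l_45.
= (27338 − 15895) / 68561 = 11443 / 68561 = 0.166902.

0.1669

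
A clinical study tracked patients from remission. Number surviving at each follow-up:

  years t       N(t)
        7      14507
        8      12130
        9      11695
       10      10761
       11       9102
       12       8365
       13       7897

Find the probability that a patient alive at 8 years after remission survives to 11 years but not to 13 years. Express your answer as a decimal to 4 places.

This is the probability of reaching 11 but not 13, conditional on being alive at 8: (N(11) − N(13)) / N(8).
= (9102 − 7897) / 12130 = 1205 / 12130 = 0.099340.

0.0993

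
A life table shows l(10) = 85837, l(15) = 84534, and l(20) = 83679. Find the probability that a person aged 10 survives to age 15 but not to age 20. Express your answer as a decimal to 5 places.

0.00996

This is the probability of reaching 15 but not 20, conditional on being alive at 10: (l(15) − l(20)) / l(10).
= (84534 − 83679) / 85837 = 855 / 85837 = 0.009961.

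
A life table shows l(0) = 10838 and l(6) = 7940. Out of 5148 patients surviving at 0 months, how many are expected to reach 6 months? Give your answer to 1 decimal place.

3771.5

The relevant probability is 7940/10838 = 0.732607.
Expected number = 5148 × 0.732607 = 3771.5.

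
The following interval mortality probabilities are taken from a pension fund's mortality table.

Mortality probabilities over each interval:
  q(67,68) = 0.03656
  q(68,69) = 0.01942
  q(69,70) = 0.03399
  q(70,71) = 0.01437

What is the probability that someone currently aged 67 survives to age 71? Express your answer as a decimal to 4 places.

Survival from 67 to 71 is the product of surviving each interval: (1 − 0.03656) × (1 − 0.01942) × (1 − 0.03399) × (1 − 0.01437).
= 0.96344 × 0.98058 × 0.96601 × 0.98563 = 0.899504.

0.8995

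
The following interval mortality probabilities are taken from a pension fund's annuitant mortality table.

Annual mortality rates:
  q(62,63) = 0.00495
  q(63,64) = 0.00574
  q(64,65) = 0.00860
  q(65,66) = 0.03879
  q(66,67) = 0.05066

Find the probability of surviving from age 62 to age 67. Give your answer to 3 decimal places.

Survival from 62 to 67 is the product of surviving each interval: (1 − 0.00495) × (1 − 0.00574) × (1 − 0.00860) × (1 − 0.03879) × (1 − 0.05066).
= 0.99505 × 0.99426 × 0.99140 × 0.96121 × 0.94934 = 0.895022.

0.895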